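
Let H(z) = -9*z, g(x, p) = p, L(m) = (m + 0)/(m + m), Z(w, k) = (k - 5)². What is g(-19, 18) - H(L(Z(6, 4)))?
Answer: 45/2 ≈ 22.500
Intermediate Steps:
Z(w, k) = (-5 + k)²
L(m) = ½ (L(m) = m/((2*m)) = m*(1/(2*m)) = ½)
g(-19, 18) - H(L(Z(6, 4))) = 18 - (-9)/2 = 18 - 1*(-9/2) = 18 + 9/2 = 45/2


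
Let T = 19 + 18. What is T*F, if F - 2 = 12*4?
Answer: 1850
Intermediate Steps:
T = 37
F = 50 (F = 2 + 12*4 = 2 + 48 = 50)
T*F = 37*50 = 1850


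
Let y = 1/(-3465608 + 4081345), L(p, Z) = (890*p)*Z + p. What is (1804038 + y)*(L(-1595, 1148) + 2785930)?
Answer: -1807136110730843503455/615737 ≈ -2.9349e+15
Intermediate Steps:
L(p, Z) = p + 890*Z*p (L(p, Z) = 890*Z*p + p = p + 890*Z*p)
y = 1/615737 ≈ 1.6241e-6
(1804038 + y)*(L(-1595, 1148) + 2785930) = (1804038 + 1/615737)*(-1595*(1 + 890*1148) + 2785930) = 1110812946007*(-1595*(1 + 1021720) + 2785930)/615737 = 1110812946007*(-1595*1021721 + 2785930)/615737 = 1110812946007*(-1629644995 + 2785930)/615737 = (1110812946007/615737)*(-1626859065) = -1807136110730843503455/615737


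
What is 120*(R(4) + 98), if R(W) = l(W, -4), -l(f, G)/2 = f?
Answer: 10800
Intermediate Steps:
l(f, G) = -2*f
R(W) = -2*W
120*(R(4) + 98) = 120*(-2*4 + 98) = 120*(-8 + 98) = 120*90 = 10800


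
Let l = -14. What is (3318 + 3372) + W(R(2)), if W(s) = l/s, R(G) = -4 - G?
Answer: 20077/3 ≈ 6692.3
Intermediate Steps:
W(s) = -14/s
(3318 + 3372) + W(R(2)) = (3318 + 3372) - 14/(-4 - 1*2) = 6690 - 14/(-4 - 2) = 6690 - 14/(-6) = 6690 - 14*(-⅙) = 6690 + 7/3 = 20077/3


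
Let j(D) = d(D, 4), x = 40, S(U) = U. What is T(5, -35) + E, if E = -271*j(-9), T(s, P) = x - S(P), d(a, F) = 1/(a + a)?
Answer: 1621/18 ≈ 90.056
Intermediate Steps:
d(a, F) = 1/(2*a)
j(D) = 1/(2*D)
T(s, P) = 40 - P
E = 271/18 (E = -271/(2*(-9)) = -271*(-1)/(2*9) = -271*(-1/18) = 271/18 ≈ 15.056)
T(5, -35) + E = (40 - 1*(-35)) + 271/18 = (40 + 35) + 271/18 = 75 + 271/18 = 1621/18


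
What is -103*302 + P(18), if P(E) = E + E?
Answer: -31070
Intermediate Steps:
P(E) = 2*E
-103*302 + P(18) = -103*302 + 2*18 = -31106 + 36 = -31070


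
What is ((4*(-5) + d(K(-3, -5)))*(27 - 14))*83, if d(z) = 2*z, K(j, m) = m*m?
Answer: 32370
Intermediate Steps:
K(j, m) = m²
((4*(-5) + d(K(-3, -5)))*(27 - 14))*83 = ((4*(-5) + 2*(-5)²)*(27 - 14))*83 = ((-20 + 2*25)*13)*83 = ((-20 + 50)*13)*83 = (30*13)*83 = 390*83 = 32370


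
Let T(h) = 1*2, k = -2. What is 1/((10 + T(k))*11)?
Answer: 1/132 ≈ 0.0075758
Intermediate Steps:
T(h) = 2
1/((10 + T(k))*11) = 1/((10 + 2)*11) = 1/(12*11) = 1/132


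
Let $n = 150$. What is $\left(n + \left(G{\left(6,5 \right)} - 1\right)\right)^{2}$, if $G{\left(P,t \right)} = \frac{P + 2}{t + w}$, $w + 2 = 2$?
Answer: $\frac{567009}{25} \approx 22680.0$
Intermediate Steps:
$w = 0$ ($w = -2 + 2 = 0$)
$G{\left(P,t \right)} = \frac{2 + P}{t}$ ($G{\left(P,t \right)} = \frac{P + 2}{t + 0} = \frac{2 + P}{t}$)
$\left(n + \left(G{\left(6,5 \right)} - 1\right)\right)^{2} = \left(150 - \left(1 - \frac{2 + 6}{5}\right)\right)^{2} = \left(150 + \left(\frac{1}{5} \cdot 8 - 1\right)\right)^{2} = \left(150 + \left(\frac{8}{5} - 1\right)\right)^{2} = \left(150 + \frac{3}{5}\right)^{2} = \left(\frac{753}{5}\right)^{2} = \frac{567009}{25}$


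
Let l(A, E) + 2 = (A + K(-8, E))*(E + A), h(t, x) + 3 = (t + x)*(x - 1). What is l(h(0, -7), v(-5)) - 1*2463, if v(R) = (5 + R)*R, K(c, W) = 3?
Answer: 503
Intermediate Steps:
h(t, x) = -3 + (-1 + x)*(t + x) (h(t, x) = -3 + (t + x)*(x - 1) = -3 + (t + x)*(-1 + x) = -3 + (-1 + x)*(t + x))
v(R) = R*(5 + R)
l(A, E) = -2 + (3 + A)*(A + E) (l(A, E) = -2 + (A + 3)*(E + A) = -2 + (3 + A)*(A + E))
l(h(0, -7), v(-5)) - 1*2463 = (-2 + (-3 + (-7)² - 1*0 - 1*(-7) + 0*(-7))² + 3*(-3 + (-7)² - 1*0 - 1*(-7) + 0*(-7)) + 3*(-5*(5 - 5)) + (-3 + (-7)² - 1*0 - 1*(-7) + 0*(-7))*(-5*(5 - 5))) - 1*2463 = (-2 + (-3 + 49 + 0 + 7 + 0)² + 3*(-3 + 49 + 0 + 7 + 0) + 3*(-5*0) + (-3 + 49 + 0 + 7 + 0)*(-5*0)) - 2463 = (-2 + 53² + 3*53 + 3*0 + 53*0) - 2463 = (-2 + 2809 + 159 + 0 + 0) - 2463 = 2966 - 2463 = 503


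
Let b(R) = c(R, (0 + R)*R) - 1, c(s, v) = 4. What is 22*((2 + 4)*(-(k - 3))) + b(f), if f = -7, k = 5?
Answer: -261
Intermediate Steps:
b(R) = 3 (b(R) = 4 - 1 = 3)
22*((2 + 4)*(-(k - 3))) + b(f) = 22*((2 + 4)*(-(5 - 3))) + 3 = 22*(6*(-1*2)) + 3 = 22*(6*(-2)) + 3 = 22*(-12) + 3 = -264 + 3 = -261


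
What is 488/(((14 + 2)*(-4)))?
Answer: -61/8 ≈ -7.6250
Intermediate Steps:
488/(((14 + 2)*(-4))) = 488/((16*(-4))) = 488/(-64) = 488*(-1/64) = -61/8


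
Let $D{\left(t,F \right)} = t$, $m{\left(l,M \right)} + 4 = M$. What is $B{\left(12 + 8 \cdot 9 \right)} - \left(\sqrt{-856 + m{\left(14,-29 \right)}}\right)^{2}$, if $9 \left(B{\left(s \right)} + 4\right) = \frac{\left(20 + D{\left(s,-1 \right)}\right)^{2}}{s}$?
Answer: $\frac{169969}{189} \approx 899.31$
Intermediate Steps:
$m{\left(l,M \right)} = -4 + M$
$B{\left(s \right)} = -4 + \frac{\left(20 + s\right)^{2}}{9 s}$ ($B{\left(s \right)} = -4 + \frac{\left(20 + s\right)^{2} \frac{1}{s}}{9} = -4 + \frac{\frac{1}{s} \left(20 + s\right)^{2}}{9} = -4 + \frac{\left(20 + s\right)^{2}}{9 s}$)
$B{\left(12 + 8 \cdot 9 \right)} - \left(\sqrt{-856 + m{\left(14,-29 \right)}}\right)^{2} = \left(-4 + \frac{\left(20 + \left(12 + 8 \cdot 9\right)\right)^{2}}{9 \left(12 + 8 \cdot 9\right)}\right) - \left(\sqrt{-856 - 33}\right)^{2} = \left(-4 + \frac{\left(20 + \left(12 + 72\right)\right)^{2}}{9 \left(12 + 72\right)}\right) - \left(\sqrt{-856 - 33}\right)^{2} = \left(-4 + \frac{\left(20 + 84\right)^{2}}{9 \cdot 84}\right) - \left(\sqrt{-889}\right)^{2} = \left(-4 + \frac{1}{9} \cdot \frac{1}{84} \cdot 104^{2}\right) - \left(i \sqrt{889}\right)^{2} = \left(-4 + \frac{1}{9} \cdot \frac{1}{84} \cdot 10816\right) - -889 = \left(-4 + \frac{2704}{189}\right) + 889 = \frac{1948}{189} + 889 = \frac{169969}{189}$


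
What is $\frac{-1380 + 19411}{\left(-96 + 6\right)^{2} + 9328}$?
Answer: $\frac{18031}{17428} \approx 1.0346$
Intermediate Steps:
$\frac{-1380 + 19411}{\left(-96 + 6\right)^{2} + 9328} = \frac{18031}{\left(-90\right)^{2} + 9328} = \frac{18031}{8100 + 9328} = \frac{18031}{17428}$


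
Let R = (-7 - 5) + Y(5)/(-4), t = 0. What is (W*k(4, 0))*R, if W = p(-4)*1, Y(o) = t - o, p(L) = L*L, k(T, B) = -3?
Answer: 516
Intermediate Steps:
p(L) = L**2
Y(o) = -o (Y(o) = 0 - o = -o)
W = 16 (W = (-4)**2*1 = 16*1 = 16)
R = -43/4 (R = (-7 - 5) - 1*5/(-4) = -12 - 5*(-1/4) = -12 + 5/4 = -43/4 ≈ -10.750)
(W*k(4, 0))*R = (16*(-3))*(-43/4) = -48*(-43/4) = 516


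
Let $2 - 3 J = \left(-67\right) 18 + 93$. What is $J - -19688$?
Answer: $\frac{60179}{3} \approx 20060.0$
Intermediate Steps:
$J = \frac{1115}{3}$ ($J = \frac{2}{3} - \frac{\left(-67\right) 18 + 93}{3} = \frac{2}{3} - \frac{-1206 + 93}{3} = \frac{2}{3} - -371 = \frac{2}{3} + 371 = \frac{1115}{3} \approx 371.67$)
$J - -19688 = \frac{1115}{3} - -19688 = \frac{1115}{3} + 19688 = \frac{60179}{3}$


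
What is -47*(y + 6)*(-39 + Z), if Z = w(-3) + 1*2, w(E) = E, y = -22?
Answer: -30080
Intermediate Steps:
Z = -1 (Z = -3 + 1*2 = -3 + 2 = -1)
-47*(y + 6)*(-39 + Z) = -47*(-22 + 6)*(-39 - 1) = -(-752)*(-40) = -47*640 = -30080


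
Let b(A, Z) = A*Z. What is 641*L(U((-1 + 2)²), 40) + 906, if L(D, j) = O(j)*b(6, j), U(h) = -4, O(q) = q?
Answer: 6154506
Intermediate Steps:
L(D, j) = 6*j² (L(D, j) = j*(6*j) = 6*j²)
641*L(U((-1 + 2)²), 40) + 906 = 641*(6*40²) + 906 = 641*(6*1600) + 906 = 641*9600 + 906 = 6153600 + 906 = 6154506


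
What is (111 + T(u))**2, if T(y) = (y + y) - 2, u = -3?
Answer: 10609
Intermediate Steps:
T(y) = -2 + 2*y (T(y) = 2*y - 2 = -2 + 2*y)
(111 + T(u))**2 = (111 + (-2 + 2*(-3)))**2 = (111 + (-2 - 6))**2 = (111 - 8)**2 = 103**2 = 10609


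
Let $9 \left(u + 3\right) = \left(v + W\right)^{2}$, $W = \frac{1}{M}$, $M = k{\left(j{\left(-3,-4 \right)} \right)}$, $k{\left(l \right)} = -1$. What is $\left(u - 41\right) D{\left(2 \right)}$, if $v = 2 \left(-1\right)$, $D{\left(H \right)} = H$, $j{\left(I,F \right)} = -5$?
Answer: $-86$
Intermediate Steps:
$v = -2$
$M = -1$
$W = -1$ ($W = \frac{1}{-1} = -1$)
$u = -2$ ($u = -3 + \frac{\left(-2 - 1\right)^{2}}{9} = -3 + \frac{\left(-3\right)^{2}}{9} = -3 + \frac{1}{9} \cdot 9 = -3 + 1 = -2$)
$\left(u - 41\right) D{\left(2 \right)} = \left(-2 - 41\right) 2 = \left(-43\right) 2 = -86$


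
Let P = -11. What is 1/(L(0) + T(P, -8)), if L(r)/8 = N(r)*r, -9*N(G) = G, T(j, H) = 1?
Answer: 1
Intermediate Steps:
N(G) = -G/9
L(r) = -8*r²/9 (L(r) = 8*((-r/9)*r) = 8*(-r²/9) = -8*r²/9)
1/(L(0) + T(P, -8)) = 1/(-8/9*0² + 1) = 1/(-8/9*0 + 1) = 1/(0 + 1) = 1/1 = 1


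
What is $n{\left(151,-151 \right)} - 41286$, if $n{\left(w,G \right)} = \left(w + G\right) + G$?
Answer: $-41437$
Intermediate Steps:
$n{\left(w,G \right)} = w + 2 G$ ($n{\left(w,G \right)} = \left(G + w\right) + G = w + 2 G$)
$n{\left(151,-151 \right)} - 41286 = \left(151 + 2 \left(-151\right)\right) - 41286 = \left(151 - 302\right) - 41286 = -151 - 41286 = -41437$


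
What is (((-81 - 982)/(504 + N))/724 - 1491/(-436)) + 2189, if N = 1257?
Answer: 76170703082/34742769 ≈ 2192.4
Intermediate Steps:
(((-81 - 982)/(504 + N))/724 - 1491/(-436)) + 2189 = (((-81 - 982)/(504 + 1257))/724 - 1491/(-436)) + 2189 = (-1063/1761*(1/724) - 1491*(-1/436)) + 2189 = (-1063*1/1761*(1/724) + 1491/436) + 2189 = (-1063/1761*1/724 + 1491/436) + 2189 = (-1063/1274964 + 1491/436) + 2189 = 118781741/34742769 + 2189 = 76170703082/34742769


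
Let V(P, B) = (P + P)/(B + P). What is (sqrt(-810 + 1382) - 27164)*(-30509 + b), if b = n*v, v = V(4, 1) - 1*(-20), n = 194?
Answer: 3574592252/5 - 263186*sqrt(143)/5 ≈ 7.1429e+8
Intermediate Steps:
V(P, B) = 2*P/(B + P) (V(P, B) = (2*P)/(B + P) = 2*P/(B + P))
v = 108/5 (v = 2*4/(1 + 4) - 1*(-20) = 2*4/5 + 20 = 2*4*(1/5) + 20 = 8/5 + 20 = 108/5 ≈ 21.600)
b = 20952/5 (b = 194*(108/5) = 20952/5 ≈ 4190.4)
(sqrt(-810 + 1382) - 27164)*(-30509 + b) = (sqrt(-810 + 1382) - 27164)*(-30509 + 20952/5) = (sqrt(572) - 27164)*(-131593/5) = (2*sqrt(143) - 27164)*(-131593/5) = (-27164 + 2*sqrt(143))*(-131593/5) = 3574592252/5 - 263186*sqrt(143)/5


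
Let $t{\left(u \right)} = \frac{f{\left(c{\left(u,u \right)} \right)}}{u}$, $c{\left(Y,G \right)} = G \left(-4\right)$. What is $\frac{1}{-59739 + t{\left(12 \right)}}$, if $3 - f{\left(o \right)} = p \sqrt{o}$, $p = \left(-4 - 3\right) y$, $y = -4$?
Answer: $- \frac{2867460}{171298488619} + \frac{448 i \sqrt{3}}{171298488619} \approx -1.674 \cdot 10^{-5} + 4.5299 \cdot 10^{-9} i$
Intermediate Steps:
$p = 28$ ($p = \left(-4 - 3\right) \left(-4\right) = \left(-7\right) \left(-4\right) = 28$)
$c{\left(Y,G \right)} = - 4 G$
$f{\left(o \right)} = 3 - 28 \sqrt{o}$
$t{\left(u \right)} = \frac{3 - 56 \sqrt{- u}}{u}$ ($t{\left(u \right)} = \frac{3 - 28 \sqrt{- 4 u}}{u} = \frac{3 - 28 \cdot 2 \sqrt{- u}}{u} = \frac{3 - 56 \sqrt{- u}}{u}$)
$\frac{1}{-59739 + t{\left(12 \right)}} = \frac{1}{-59739 + \frac{3 - 56 \sqrt{\left(-1\right) 12}}{12}} = \frac{1}{-59739 + \frac{3 - 56 \sqrt{-12}}{12}} = \frac{1}{-59739 + \frac{3 - 56 \cdot 2 i \sqrt{3}}{12}} = \frac{1}{-59739 + \frac{3 - 112 i \sqrt{3}}{12}} = \frac{1}{-59739 + \left(\frac{1}{4} - \frac{28 i \sqrt{3}}{3}\right)} = \frac{1}{- \frac{238955}{4} - \frac{28 i \sqrt{3}}{3}}$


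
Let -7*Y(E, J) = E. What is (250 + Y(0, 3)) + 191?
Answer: 441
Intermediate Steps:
Y(E, J) = -E/7
(250 + Y(0, 3)) + 191 = (250 - ⅐*0) + 191 = (250 + 0) + 191 = 250 + 191 = 441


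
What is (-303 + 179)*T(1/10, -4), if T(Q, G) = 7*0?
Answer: 0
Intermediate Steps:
T(Q, G) = 0
(-303 + 179)*T(1/10, -4) = (-303 + 179)*0 = -124*0 = 0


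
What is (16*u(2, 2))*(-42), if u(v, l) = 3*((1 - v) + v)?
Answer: -2016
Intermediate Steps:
u(v, l) = 3 (u(v, l) = 3*1 = 3)
(16*u(2, 2))*(-42) = (16*3)*(-42) = 48*(-42) = -2016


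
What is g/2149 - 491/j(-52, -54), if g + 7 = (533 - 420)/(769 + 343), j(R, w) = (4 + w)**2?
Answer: -298128577/1493555000 ≈ -0.19961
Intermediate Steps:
g = -7671/1112 (g = -7 + (533 - 420)/(769 + 343) = -7 + 113/1112 = -7671/1112 ≈ -6.8984)
g/2149 - 491/j(-52, -54) = -7671/1112/2149 - 491/(4 - 54)**2 = -7671/1112*1/2149 - 491/((-50)**2) = -7671/2389688 - 491/2500 = -298128577/1493555000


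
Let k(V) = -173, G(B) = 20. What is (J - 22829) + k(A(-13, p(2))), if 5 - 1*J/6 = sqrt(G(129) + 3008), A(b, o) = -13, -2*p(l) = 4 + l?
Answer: -22972 - 12*sqrt(757) ≈ -23302.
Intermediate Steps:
p(l) = -2 - l/2 (p(l) = -(4 + l)/2 = -2 - l/2)
J = 30 - 12*sqrt(757) (J = 30 - 6*sqrt(20 + 3008) = 30 - 12*sqrt(757) ≈ -300.16)
(J - 22829) + k(A(-13, p(2))) = ((30 - 12*sqrt(757)) - 22829) - 173 = (-22799 - 12*sqrt(757)) - 173 = -22972 - 12*sqrt(757)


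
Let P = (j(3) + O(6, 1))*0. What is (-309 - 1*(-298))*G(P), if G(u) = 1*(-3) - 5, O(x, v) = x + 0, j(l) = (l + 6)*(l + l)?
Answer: 88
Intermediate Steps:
j(l) = 2*l*(6 + l) (j(l) = (6 + l)*(2*l) = 2*l*(6 + l))
O(x, v) = x
P = 0 (P = (2*3*(6 + 3) + 6)*0 = (2*3*9 + 6)*0 = (54 + 6)*0 = 60*0 = 0)
G(u) = -8 (G(u) = -3 - 5 = -8)
(-309 - 1*(-298))*G(P) = (-309 - 1*(-298))*(-8) = (-309 + 298)*(-8) = -11*(-8) = 88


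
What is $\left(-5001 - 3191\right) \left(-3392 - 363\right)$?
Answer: $30760960$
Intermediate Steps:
$\left(-5001 - 3191\right) \left(-3392 - 363\right) = \left(-8192\right) \left(-3755\right) = 30760960$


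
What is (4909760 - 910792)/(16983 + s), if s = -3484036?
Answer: -3998968/3467053 ≈ -1.1534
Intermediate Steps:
(4909760 - 910792)/(16983 + s) = (4909760 - 910792)/(16983 - 3484036) = 3998968/(-3467053) = 3998968*(-1/3467053) = -3998968/3467053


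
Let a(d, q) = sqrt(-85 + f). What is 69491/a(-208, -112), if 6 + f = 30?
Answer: -69491*I*sqrt(61)/61 ≈ -8897.4*I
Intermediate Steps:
f = 24 (f = -6 + 30 = 24)
a(d, q) = I*sqrt(61) (a(d, q) = sqrt(-85 + 24) = sqrt(-61) = I*sqrt(61))
69491/a(-208, -112) = 69491/((I*sqrt(61))) = 69491*(-I*sqrt(61)/61) = -69491*I*sqrt(61)/61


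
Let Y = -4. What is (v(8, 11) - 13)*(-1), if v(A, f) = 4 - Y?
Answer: 5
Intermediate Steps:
v(A, f) = 8 (v(A, f) = 4 - 1*(-4) = 4 + 4 = 8)
(v(8, 11) - 13)*(-1) = (8 - 13)*(-1) = -5*(-1) = 5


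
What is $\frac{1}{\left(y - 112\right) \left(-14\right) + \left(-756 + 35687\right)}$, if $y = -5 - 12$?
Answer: $\frac{1}{36737} \approx 2.7221 \cdot 10^{-5}$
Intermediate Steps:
$y = -17$
$\frac{1}{\left(y - 112\right) \left(-14\right) + \left(-756 + 35687\right)} = \frac{1}{\left(-17 - 112\right) \left(-14\right) + \left(-756 + 35687\right)} = \frac{1}{\left(-129\right) \left(-14\right) + 34931} = \frac{1}{1806 + 34931} = \frac{1}{36737}$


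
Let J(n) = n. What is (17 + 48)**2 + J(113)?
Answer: 4338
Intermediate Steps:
(17 + 48)**2 + J(113) = (17 + 48)**2 + 113 = 65**2 + 113 = 4225 + 113 = 4338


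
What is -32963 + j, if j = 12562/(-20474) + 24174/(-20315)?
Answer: -403265528854/12233215 ≈ -32965.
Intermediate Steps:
j = -22062809/12233215 (j = 12562*(-1/20474) + 24174*(-1/20315) = -6281/10237 - 1422/1195 = -22062809/12233215 ≈ -1.8035)
-32963 + j = -32963 - 22062809/12233215 = -403265528854/12233215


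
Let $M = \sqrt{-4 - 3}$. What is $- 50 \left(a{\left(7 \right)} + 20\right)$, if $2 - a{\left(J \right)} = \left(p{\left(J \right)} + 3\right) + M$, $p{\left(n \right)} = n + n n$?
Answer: $1850 + 50 i \sqrt{7} \approx 1850.0 + 132.29 i$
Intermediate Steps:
$p{\left(n \right)} = n + n^{2}$
$M = i \sqrt{7}$ ($M = \sqrt{-7} = i \sqrt{7} \approx 2.6458 i$)
$a{\left(J \right)} = -1 - i \sqrt{7} - J \left(1 + J\right)$ ($a{\left(J \right)} = 2 - \left(\left(J \left(1 + J\right) + 3\right) + i \sqrt{7}\right) = 2 - \left(\left(3 + J \left(1 + J\right)\right) + i \sqrt{7}\right) = 2 - \left(3 + i \sqrt{7} + J \left(1 + J\right)\right) = -1 - i \sqrt{7} - J \left(1 + J\right)$)
$- 50 \left(a{\left(7 \right)} + 20\right) = - 50 \left(\left(-1 - i \sqrt{7} - 7 \left(1 + 7\right)\right) + 20\right) = - 50 \left(\left(-1 - i \sqrt{7} - 7 \cdot 8\right) + 20\right) = - 50 \left(\left(-1 - i \sqrt{7} - 56\right) + 20\right) = - 50 \left(\left(-57 - i \sqrt{7}\right) + 20\right) = - 50 \left(-37 - i \sqrt{7}\right) = 1850 + 50 i \sqrt{7}$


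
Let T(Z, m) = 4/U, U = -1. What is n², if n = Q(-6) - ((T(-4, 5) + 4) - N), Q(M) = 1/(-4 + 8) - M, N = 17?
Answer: 8649/16 ≈ 540.56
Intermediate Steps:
T(Z, m) = -4 (T(Z, m) = 4/(-1) = 4*(-1) = -4)
Q(M) = ¼ - M (Q(M) = 1/4 - M = ¼ - M)
n = 93/4 (n = (¼ - 1*(-6)) - ((-4 + 4) - 1*17) = (¼ + 6) - (0 - 17) = 25/4 - 1*(-17) = 25/4 + 17 = 93/4 ≈ 23.250)
n² = (93/4)² = 8649/16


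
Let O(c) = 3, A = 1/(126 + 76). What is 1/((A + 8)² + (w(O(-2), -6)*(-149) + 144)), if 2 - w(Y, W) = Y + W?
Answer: -40804/21908515 ≈ -0.0018625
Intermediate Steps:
A = 1/202 ≈ 0.0049505
w(Y, W) = 2 - W - Y (w(Y, W) = 2 - (Y + W) = 2 - (W + Y) = 2 + (-W - Y) = 2 - W - Y)
1/((A + 8)² + (w(O(-2), -6)*(-149) + 144)) = 1/((1/202 + 8)² + ((2 - 1*(-6) - 1*3)*(-149) + 144)) = 1/((1617/202)² + ((2 + 6 - 3)*(-149) + 144)) = 1/(2614689/40804 + (5*(-149) + 144)) = 1/(2614689/40804 + (-745 + 144)) = 1/(2614689/40804 - 601) = 1/(-21908515/40804) = -40804/21908515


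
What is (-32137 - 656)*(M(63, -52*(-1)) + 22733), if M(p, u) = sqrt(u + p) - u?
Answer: -743778033 - 32793*sqrt(115) ≈ -7.4413e+8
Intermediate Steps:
M(p, u) = sqrt(p + u) - u
(-32137 - 656)*(M(63, -52*(-1)) + 22733) = (-32137 - 656)*((sqrt(63 - 52*(-1)) - (-52)*(-1)) + 22733) = -32793*((sqrt(63 + 52) - 1*52) + 22733) = -32793*((sqrt(115) - 52) + 22733) = -32793*((-52 + sqrt(115)) + 22733) = -32793*(22681 + sqrt(115)) = -743778033 - 32793*sqrt(115)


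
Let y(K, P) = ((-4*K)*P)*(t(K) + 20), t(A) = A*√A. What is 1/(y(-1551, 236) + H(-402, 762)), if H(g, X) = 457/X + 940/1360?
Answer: 19655386298869380/5368720576189238158933864202329 + 1524275140280783616*I*√1551/5368720576189238158933864202329 ≈ 3.6611e-15 + 1.1181e-11*I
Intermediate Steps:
H(g, X) = 47/68 + 457/X (H(g, X) = 457/X + 940*(1/1360) = 457/X + 47/68 = 47/68 + 457/X)
t(A) = A^(3/2)
y(K, P) = -4*K*P*(20 + K^(3/2)) (y(K, P) = ((-4*K)*P)*(K^(3/2) + 20) = (-4*K*P)*(20 + K^(3/2)) = -4*K*P*(20 + K^(3/2)))
1/(y(-1551, 236) + H(-402, 762)) = 1/(-4*(-1551)*236*(20 + (-1551)^(3/2)) + (47/68 + 457/762)) = 1/(-4*(-1551)*236*(20 - 1551*I*√1551) + (47/68 + 457*(1/762))) = 1/((29282880 - 2270887344*I*√1551) + (47/68 + 457/762)) = 1/((29282880 - 2270887344*I*√1551) + 33445/25908) = 1/(758660888485/25908 - 2270887344*I*√1551)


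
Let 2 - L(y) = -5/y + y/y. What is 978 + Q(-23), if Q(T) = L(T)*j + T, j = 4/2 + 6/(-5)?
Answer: 109897/115 ≈ 955.63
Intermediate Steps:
L(y) = 1 + 5/y (L(y) = 2 - (-5/y + y/y) = 2 - (-5/y + 1) = 2 - (1 - 5/y) = 2 + (-1 + 5/y) = 1 + 5/y)
j = 4/5 (j = 4*(1/2) + 6*(-1/5) = 2 - 6/5 = 4/5 ≈ 0.80000)
Q(T) = T + 4*(5 + T)/(5*T) (Q(T) = ((5 + T)/T)*(4/5) + T = 4*(5 + T)/(5*T) + T = T + 4*(5 + T)/(5*T))
978 + Q(-23) = 978 + (4/5 - 23 + 4/(-23)) = 978 + (4/5 - 23 + 4*(-1/23)) = 978 + (4/5 - 23 - 4/23) = 978 - 2573/115 = 109897/115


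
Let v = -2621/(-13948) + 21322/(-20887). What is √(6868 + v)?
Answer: √145711434566302418891/145665938 ≈ 82.868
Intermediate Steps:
v = -242654429/291331876 (v = -2621*(-1/13948) + 21322*(-1/20887) = 2621/13948 - 21322/20887 = -242654429/291331876 ≈ -0.83291)
√(6868 + v) = √(6868 - 242654429/291331876) = √(2000624669939/291331876) = √145711434566302418891/145665938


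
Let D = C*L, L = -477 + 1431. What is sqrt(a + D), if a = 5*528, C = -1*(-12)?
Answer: 2*sqrt(3522) ≈ 118.69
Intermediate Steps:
C = 12
L = 954
D = 11448 (D = 12*954 = 11448)
a = 2640
sqrt(a + D) = sqrt(2640 + 11448) = sqrt(14088) = 2*sqrt(3522)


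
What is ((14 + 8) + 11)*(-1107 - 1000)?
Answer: -69531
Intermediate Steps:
((14 + 8) + 11)*(-1107 - 1000) = (22 + 11)*(-2107) = 33*(-2107) = -69531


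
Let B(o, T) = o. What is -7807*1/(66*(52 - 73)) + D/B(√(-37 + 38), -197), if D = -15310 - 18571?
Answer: -46951259/1386 ≈ -33875.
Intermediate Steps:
D = -33881
-7807*1/(66*(52 - 73)) + D/B(√(-37 + 38), -197) = -7807*1/(66*(52 - 73)) - 33881/√(-37 + 38) = -7807/((-21*66)) - 33881/(√1) = -7807/(-1386) - 33881/1 = -7807*(-1/1386) - 33881*1 = 7807/1386 - 33881 = -46951259/1386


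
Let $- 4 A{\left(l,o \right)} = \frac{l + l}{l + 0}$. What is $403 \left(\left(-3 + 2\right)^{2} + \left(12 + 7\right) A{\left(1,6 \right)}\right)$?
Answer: $- \frac{6851}{2} \approx -3425.5$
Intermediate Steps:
$A{\left(l,o \right)} = - \frac{1}{2}$ ($A{\left(l,o \right)} = - \frac{\left(l + l\right) \frac{1}{l + 0}}{4} = - \frac{2 l \frac{1}{l}}{4} = \left(- \frac{1}{4}\right) 2 = - \frac{1}{2}$)
$403 \left(\left(-3 + 2\right)^{2} + \left(12 + 7\right) A{\left(1,6 \right)}\right) = 403 \left(\left(-3 + 2\right)^{2} + \left(12 + 7\right) \left(- \frac{1}{2}\right)\right) = 403 \left(\left(-1\right)^{2} + 19 \left(- \frac{1}{2}\right)\right) = 403 \left(1 - \frac{19}{2}\right) = 403 \left(- \frac{17}{2}\right) = - \frac{6851}{2}$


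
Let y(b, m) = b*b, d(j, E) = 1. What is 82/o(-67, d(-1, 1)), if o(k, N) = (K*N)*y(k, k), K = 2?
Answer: 41/4489 ≈ 0.0091334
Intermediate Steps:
y(b, m) = b²
o(k, N) = 2*N*k² (o(k, N) = (2*N)*k² = 2*N*k²)
82/o(-67, d(-1, 1)) = 82/((2*1*(-67)²)) = 82/((2*1*4489)) = 82/8978 = 82*(1/8978) = 41/4489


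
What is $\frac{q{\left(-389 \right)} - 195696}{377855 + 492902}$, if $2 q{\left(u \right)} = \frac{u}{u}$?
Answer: $- \frac{1001}{4454} \approx -0.22474$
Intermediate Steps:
$q{\left(u \right)} = \frac{1}{2}$ ($q{\left(u \right)} = \frac{u \frac{1}{u}}{2} = \frac{1}{2} \cdot 1 = \frac{1}{2}$)
$\frac{q{\left(-389 \right)} - 195696}{377855 + 492902} = \frac{\frac{1}{2} - 195696}{377855 + 492902} = - \frac{391391}{2 \cdot 870757} = \left(- \frac{391391}{2}\right) \frac{1}{870757} = - \frac{1001}{4454}$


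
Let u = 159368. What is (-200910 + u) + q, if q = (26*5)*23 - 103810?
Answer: -142362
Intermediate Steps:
q = -100820 (q = 130*23 - 103810 = 2990 - 103810 = -100820)
(-200910 + u) + q = (-200910 + 159368) - 100820 = -41542 - 100820 = -142362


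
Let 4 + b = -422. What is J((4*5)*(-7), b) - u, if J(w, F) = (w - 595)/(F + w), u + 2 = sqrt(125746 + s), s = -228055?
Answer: 1867/566 - I*sqrt(102309) ≈ 3.2986 - 319.86*I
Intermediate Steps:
b = -426 (b = -4 - 422 = -426)
u = -2 + I*sqrt(102309) (u = -2 + sqrt(125746 - 228055) = -2 + sqrt(-102309) = -2 + I*sqrt(102309) ≈ -2.0 + 319.86*I)
J(w, F) = (-595 + w)/(F + w)
J((4*5)*(-7), b) - u = (-595 + (4*5)*(-7))/(-426 + (4*5)*(-7)) - (-2 + I*sqrt(102309)) = (-595 + 20*(-7))/(-426 + 20*(-7)) + (2 - I*sqrt(102309)) = (-595 - 140)/(-426 - 140) + (2 - I*sqrt(102309)) = -735/(-566) + (2 - I*sqrt(102309)) = -1/566*(-735) + (2 - I*sqrt(102309)) = 735/566 + (2 - I*sqrt(102309)) = 1867/566 - I*sqrt(102309)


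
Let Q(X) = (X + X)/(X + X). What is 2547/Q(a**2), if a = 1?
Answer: 2547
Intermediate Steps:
Q(X) = 1 (Q(X) = (2*X)/((2*X)) = (2*X)*(1/(2*X)) = 1)
2547/Q(a**2) = 2547/1 = 2547*1 = 2547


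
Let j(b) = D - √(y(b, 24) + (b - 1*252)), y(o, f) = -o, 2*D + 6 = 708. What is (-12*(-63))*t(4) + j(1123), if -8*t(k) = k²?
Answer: -1161 - 6*I*√7 ≈ -1161.0 - 15.875*I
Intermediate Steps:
D = 351 (D = -3 + (½)*708 = -3 + 354 = 351)
t(k) = -k²/8
j(b) = 351 - 6*I*√7 (j(b) = 351 - √(-b + (b - 1*252)) = 351 - √(-b + (b - 252)) = 351 - √(-b + (-252 + b)) = 351 - √(-252) = 351 - 6*I*√7)
(-12*(-63))*t(4) + j(1123) = (-12*(-63))*(-⅛*4²) + (351 - 6*I*√7) = 756*(-⅛*16) + (351 - 6*I*√7) = 756*(-2) + (351 - 6*I*√7) = -1512 + (351 - 6*I*√7) = -1161 - 6*I*√7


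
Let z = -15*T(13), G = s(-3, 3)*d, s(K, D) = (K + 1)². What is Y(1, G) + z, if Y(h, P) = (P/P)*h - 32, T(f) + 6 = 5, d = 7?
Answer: -16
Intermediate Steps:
s(K, D) = (1 + K)²
T(f) = -1 (T(f) = -6 + 5 = -1)
G = 28 (G = (1 - 3)²*7 = (-2)²*7 = 4*7 = 28)
Y(h, P) = -32 + h (Y(h, P) = 1*h - 32 = h - 32 = -32 + h)
z = 15 (z = -15*(-1) = 15)
Y(1, G) + z = (-32 + 1) + 15 = -31 + 15 = -16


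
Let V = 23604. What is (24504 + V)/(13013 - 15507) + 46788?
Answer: 58320582/1247 ≈ 46769.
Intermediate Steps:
(24504 + V)/(13013 - 15507) + 46788 = (24504 + 23604)/(13013 - 15507) + 46788 = 48108/(-2494) + 46788 = 48108*(-1/2494) + 46788 = -24054/1247 + 46788 = 58320582/1247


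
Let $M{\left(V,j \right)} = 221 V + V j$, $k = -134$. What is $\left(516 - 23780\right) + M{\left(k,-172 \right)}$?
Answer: $-29830$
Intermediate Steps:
$\left(516 - 23780\right) + M{\left(k,-172 \right)} = \left(516 - 23780\right) - 134 \left(221 - 172\right) = \left(516 - 23780\right) - 6566 = -23264 - 6566 = -29830$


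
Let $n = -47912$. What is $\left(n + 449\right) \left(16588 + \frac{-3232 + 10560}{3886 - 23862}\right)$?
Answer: $- \frac{1965885185160}{2497} \approx -7.873 \cdot 10^{8}$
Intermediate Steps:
$\left(n + 449\right) \left(16588 + \frac{-3232 + 10560}{3886 - 23862}\right) = \left(-47912 + 449\right) \left(16588 + \frac{-3232 + 10560}{3886 - 23862}\right) = - 47463 \left(16588 + \frac{7328}{-19976}\right) = - 47463 \left(16588 + 7328 \left(- \frac{1}{19976}\right)\right) = - 47463 \left(16588 - \frac{916}{2497}\right) = \left(-47463\right) \frac{41419320}{2497} = - \frac{1965885185160}{2497}$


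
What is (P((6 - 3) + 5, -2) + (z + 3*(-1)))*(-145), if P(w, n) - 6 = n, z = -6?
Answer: 725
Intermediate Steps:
P(w, n) = 6 + n
(P((6 - 3) + 5, -2) + (z + 3*(-1)))*(-145) = ((6 - 2) + (-6 + 3*(-1)))*(-145) = (4 + (-6 - 3))*(-145) = (4 - 9)*(-145) = -5*(-145) = 725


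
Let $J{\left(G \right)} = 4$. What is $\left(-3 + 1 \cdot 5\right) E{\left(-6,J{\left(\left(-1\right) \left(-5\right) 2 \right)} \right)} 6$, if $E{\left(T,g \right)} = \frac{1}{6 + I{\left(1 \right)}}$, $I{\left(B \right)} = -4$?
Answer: $6$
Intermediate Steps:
$E{\left(T,g \right)} = \frac{1}{2}$ ($E{\left(T,g \right)} = \frac{1}{6 - 4} = \frac{1}{2}$)
$\left(-3 + 1 \cdot 5\right) E{\left(-6,J{\left(\left(-1\right) \left(-5\right) 2 \right)} \right)} 6 = \left(-3 + 1 \cdot 5\right) \frac{1}{2} \cdot 6 = \left(-3 + 5\right) \frac{1}{2} \cdot 6 = 2 \cdot \frac{1}{2} \cdot 6 = 1 \cdot 6 = 6$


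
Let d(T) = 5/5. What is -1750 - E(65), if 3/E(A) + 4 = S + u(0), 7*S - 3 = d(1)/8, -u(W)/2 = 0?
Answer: -348082/199 ≈ -1749.2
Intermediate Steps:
u(W) = 0 (u(W) = -2*0 = 0)
d(T) = 1 (d(T) = 5*(⅕) = 1)
S = 25/56 (S = 3/7 + (1/8)/7 = 3/7 + (1*(⅛))/7 = 3/7 + (⅐)*(⅛) = 3/7 + 1/56 = 25/56 ≈ 0.44643)
E(A) = -168/199 (E(A) = 3/(-4 + (25/56 + 0)) = 3/(-4 + 25/56) = 3/(-199/56) = 3*(-56/199) = -168/199)
-1750 - E(65) = -1750 - 1*(-168/199) = -1750 + 168/199 = -348082/199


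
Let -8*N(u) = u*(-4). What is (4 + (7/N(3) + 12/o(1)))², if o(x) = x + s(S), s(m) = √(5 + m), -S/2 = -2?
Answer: 1225/9 ≈ 136.11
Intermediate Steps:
S = 4 (S = -2*(-2) = 4)
N(u) = u/2 (N(u) = -u*(-4)/8 = -(-1)*u/2 = u/2)
o(x) = 3 + x (o(x) = x + √(5 + 4) = x + √9 = x + 3 = 3 + x)
(4 + (7/N(3) + 12/o(1)))² = (4 + (7/(((½)*3)) + 12/(3 + 1)))² = (4 + (7/(3/2) + 12/4))² = (4 + (7*(⅔) + 12*(¼)))² = (4 + (14/3 + 3))² = (4 + 23/3)² = (35/3)² = 1225/9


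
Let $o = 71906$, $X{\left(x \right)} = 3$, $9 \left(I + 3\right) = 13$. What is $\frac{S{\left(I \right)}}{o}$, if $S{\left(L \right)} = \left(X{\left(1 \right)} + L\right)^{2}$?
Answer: $\frac{169}{5824386} \approx 2.9016 \cdot 10^{-5}$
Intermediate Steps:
$I = - \frac{14}{9}$ ($I = -3 + \frac{1}{9} \cdot 13 = -3 + \frac{13}{9} = - \frac{14}{9} \approx -1.5556$)
$S{\left(L \right)} = \left(3 + L\right)^{2}$
$\frac{S{\left(I \right)}}{o} = \frac{\left(3 - \frac{14}{9}\right)^{2}}{71906} = \left(\frac{13}{9}\right)^{2} \cdot \frac{1}{71906} = \frac{169}{81} \cdot \frac{1}{71906} = \frac{169}{5824386}$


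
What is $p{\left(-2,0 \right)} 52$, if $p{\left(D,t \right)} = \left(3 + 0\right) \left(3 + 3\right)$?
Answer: $936$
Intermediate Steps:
$p{\left(D,t \right)} = 18$ ($p{\left(D,t \right)} = 3 \cdot 6 = 18$)
$p{\left(-2,0 \right)} 52 = 18 \cdot 52 = 936$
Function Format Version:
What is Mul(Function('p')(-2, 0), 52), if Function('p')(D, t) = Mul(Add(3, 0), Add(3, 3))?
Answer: 936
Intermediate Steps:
Function('p')(D, t) = 18 (Function('p')(D, t) = Mul(3, 6) = 18)
Mul(Function('p')(-2, 0), 52) = Mul(18, 52) = 936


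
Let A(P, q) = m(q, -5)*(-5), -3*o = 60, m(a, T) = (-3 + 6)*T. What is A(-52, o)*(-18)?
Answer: -1350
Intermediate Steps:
m(a, T) = 3*T
o = -20 (o = -1/3*60 = -20)
A(P, q) = 75 (A(P, q) = (3*(-5))*(-5) = -15*(-5) = 75)
A(-52, o)*(-18) = 75*(-18) = -1350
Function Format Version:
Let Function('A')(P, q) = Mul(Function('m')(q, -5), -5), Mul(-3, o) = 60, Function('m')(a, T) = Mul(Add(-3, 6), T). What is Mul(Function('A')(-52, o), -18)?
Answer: -1350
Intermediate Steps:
Function('m')(a, T) = Mul(3, T)
o = -20 (o = Mul(Rational(-1, 3), 60) = -20)
Function('A')(P, q) = 75 (Function('A')(P, q) = Mul(Mul(3, -5), -5) = Mul(-15, -5) = 75)
Mul(Function('A')(-52, o), -18) = Mul(75, -18) = -1350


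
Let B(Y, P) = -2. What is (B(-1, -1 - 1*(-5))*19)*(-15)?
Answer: 570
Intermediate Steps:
(B(-1, -1 - 1*(-5))*19)*(-15) = -2*19*(-15) = -38*(-15) = 570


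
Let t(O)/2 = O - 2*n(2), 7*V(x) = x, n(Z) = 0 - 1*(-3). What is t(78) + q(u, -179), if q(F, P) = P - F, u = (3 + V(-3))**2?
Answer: -2039/49 ≈ -41.612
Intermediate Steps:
n(Z) = 3 (n(Z) = 0 + 3 = 3)
V(x) = x/7
t(O) = -12 + 2*O (t(O) = 2*(O - 2*3) = 2*(O - 6) = 2*(-6 + O) = -12 + 2*O)
u = 324/49 (u = (3 + (1/7)*(-3))**2 = (3 - 3/7)**2 = (18/7)**2 = 324/49 ≈ 6.6122)
t(78) + q(u, -179) = (-12 + 2*78) + (-179 - 1*324/49) = (-12 + 156) + (-179 - 324/49) = 144 - 9095/49 = -2039/49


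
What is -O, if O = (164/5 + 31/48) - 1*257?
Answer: 53653/240 ≈ 223.55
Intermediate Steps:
O = -53653/240 (O = (164*(1/5) + 31*(1/48)) - 257 = (164/5 + 31/48) - 257 = 8027/240 - 257 = -53653/240 ≈ -223.55)
-O = -1*(-53653/240) = 53653/240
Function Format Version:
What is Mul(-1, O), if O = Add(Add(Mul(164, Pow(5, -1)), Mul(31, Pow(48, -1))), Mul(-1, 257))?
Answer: Rational(53653, 240) ≈ 223.55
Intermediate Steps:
O = Rational(-53653, 240) (O = Add(Add(Mul(164, Rational(1, 5)), Mul(31, Rational(1, 48))), -257) = Add(Add(Rational(164, 5), Rational(31, 48)), -257) = Add(Rational(8027, 240), -257) = Rational(-53653, 240) ≈ -223.55)
Mul(-1, O) = Mul(-1, Rational(-53653, 240)) = Rational(53653, 240)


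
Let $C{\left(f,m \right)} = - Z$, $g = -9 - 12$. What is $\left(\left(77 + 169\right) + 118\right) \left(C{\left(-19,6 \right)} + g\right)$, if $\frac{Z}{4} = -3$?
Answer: $-3276$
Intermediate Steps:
$Z = -12$ ($Z = 4 \left(-3\right) = -12$)
$g = -21$ ($g = -9 - 12 = -21$)
$C{\left(f,m \right)} = 12$ ($C{\left(f,m \right)} = \left(-1\right) \left(-12\right) = 12$)
$\left(\left(77 + 169\right) + 118\right) \left(C{\left(-19,6 \right)} + g\right) = \left(\left(77 + 169\right) + 118\right) \left(12 - 21\right) = \left(246 + 118\right) \left(-9\right) = 364 \left(-9\right) = -3276$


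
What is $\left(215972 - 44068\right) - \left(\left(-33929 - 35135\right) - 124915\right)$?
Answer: $365883$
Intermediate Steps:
$\left(215972 - 44068\right) - \left(\left(-33929 - 35135\right) - 124915\right) = 171904 - \left(-69064 - 124915\right) = 171904 - -193979 = 171904 + 193979 = 365883$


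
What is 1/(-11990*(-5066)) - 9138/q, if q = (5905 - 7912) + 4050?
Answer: -185018120959/41364852540 ≈ -4.4728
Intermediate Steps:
q = 2043 (q = -2007 + 4050 = 2043)
1/(-11990*(-5066)) - 9138/q = 1/(-11990*(-5066)) - 9138/2043 = -1/11990*(-1/5066) - 9138*1/2043 = 1/60741340 - 3046/681 = -185018120959/41364852540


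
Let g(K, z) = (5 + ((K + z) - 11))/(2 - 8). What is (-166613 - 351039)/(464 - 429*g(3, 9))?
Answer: -517652/893 ≈ -579.68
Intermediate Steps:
g(K, z) = 1 - K/6 - z/6 (g(K, z) = (5 + (-11 + K + z))/(-6) = (-6 + K + z)*(-⅙) = 1 - K/6 - z/6)
(-166613 - 351039)/(464 - 429*g(3, 9)) = (-166613 - 351039)/(464 - 429*(1 - ⅙*3 - ⅙*9)) = -517652/(464 - 429*(1 - ½ - 3/2)) = -517652/(464 - 429*(-1)) = -517652/(464 + 429) = -517652/893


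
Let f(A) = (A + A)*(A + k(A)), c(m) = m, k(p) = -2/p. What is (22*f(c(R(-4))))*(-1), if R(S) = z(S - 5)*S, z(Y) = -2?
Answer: -2728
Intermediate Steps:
R(S) = -2*S
f(A) = 2*A*(A - 2/A) (f(A) = (A + A)*(A - 2/A) = (2*A)*(A - 2/A) = 2*A*(A - 2/A))
(22*f(c(R(-4))))*(-1) = (22*(-4 + 2*(-2*(-4))**2))*(-1) = (22*(-4 + 2*8**2))*(-1) = (22*(-4 + 2*64))*(-1) = (22*(-4 + 128))*(-1) = (22*124)*(-1) = 2728*(-1) = -2728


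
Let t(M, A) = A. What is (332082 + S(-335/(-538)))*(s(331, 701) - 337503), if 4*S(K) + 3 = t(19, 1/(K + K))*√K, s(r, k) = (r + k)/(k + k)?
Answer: -314267198989275/2804 - 236589087*√180230/1878680 ≈ -1.1208e+11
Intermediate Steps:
s(r, k) = (k + r)/(2*k) (s(r, k) = (k + r)/((2*k)) = (k + r)*(1/(2*k)) = (k + r)/(2*k))
S(K) = -¾ + 1/(8*√K) (S(K) = -¾ + (√K/(K + K))/4 = -¾ + (√K/((2*K)))/4 = -¾ + ((1/(2*K))*√K)/4 = -¾ + (1/(2*√K))/4 = -¾ + 1/(8*√K))
(332082 + S(-335/(-538)))*(s(331, 701) - 337503) = (332082 + (-¾ + 1/(8*√(-335/(-538)))))*((½)*(701 + 331)/701 - 337503) = (332082 + (-¾ + 1/(8*√(-335*(-1/538)))))*((½)*(1/701)*1032 - 337503) = (332082 + (-¾ + 1/(8*√(335/538))))*(516/701 - 337503) = (332082 + (-¾ + (√180230/335)/8))*(-236589087/701) = (332082 + (-¾ + √180230/2680))*(-236589087/701) = (1328325/4 + √180230/2680)*(-236589087/701) = -314267198989275/2804 - 236589087*√180230/1878680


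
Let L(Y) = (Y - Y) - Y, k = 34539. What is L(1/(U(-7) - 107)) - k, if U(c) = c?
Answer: -3937445/114 ≈ -34539.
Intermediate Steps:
L(Y) = -Y (L(Y) = 0 - Y = -Y)
L(1/(U(-7) - 107)) - k = -1/(-7 - 107) - 1*34539 = -1/(-114) - 34539 = -1*(-1/114) - 34539 = 1/114 - 34539 = -3937445/114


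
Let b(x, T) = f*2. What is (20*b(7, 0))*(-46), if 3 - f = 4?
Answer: 1840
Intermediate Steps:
f = -1 (f = 3 - 1*4 = 3 - 4 = -1)
b(x, T) = -2 (b(x, T) = -1*2 = -2)
(20*b(7, 0))*(-46) = (20*(-2))*(-46) = -40*(-46) = 1840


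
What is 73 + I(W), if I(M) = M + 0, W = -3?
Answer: 70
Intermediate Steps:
I(M) = M
73 + I(W) = 73 - 3 = 70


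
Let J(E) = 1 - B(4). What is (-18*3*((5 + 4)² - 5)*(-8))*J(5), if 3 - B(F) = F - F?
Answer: -65664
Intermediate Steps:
B(F) = 3 (B(F) = 3 - (F - F) = 3 - 1*0 = 3 + 0 = 3)
J(E) = -2 (J(E) = 1 - 1*3 = 1 - 3 = -2)
(-18*3*((5 + 4)² - 5)*(-8))*J(5) = -18*3*((5 + 4)² - 5)*(-8)*(-2) = -18*3*(9² - 5)*(-8)*(-2) = -18*3*(81 - 5)*(-8)*(-2) = -18*3*76*(-8)*(-2) = -4104*(-8)*(-2) = -18*(-1824)*(-2) = 32832*(-2) = -65664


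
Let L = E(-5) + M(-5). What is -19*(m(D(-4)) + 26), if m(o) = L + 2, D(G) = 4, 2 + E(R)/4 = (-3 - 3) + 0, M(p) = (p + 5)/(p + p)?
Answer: 76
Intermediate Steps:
M(p) = (5 + p)/(2*p) (M(p) = (5 + p)/((2*p)) = (5 + p)*(1/(2*p)) = (5 + p)/(2*p))
E(R) = -32 (E(R) = -8 + 4*((-3 - 3) + 0) = -8 + 4*(-6 + 0) = -8 + 4*(-6) = -8 - 24 = -32)
L = -32 (L = -32 + (1/2)*(5 - 5)/(-5) = -32 + (1/2)*(-1/5)*0 = -32 + 0 = -32)
m(o) = -30 (m(o) = -32 + 2 = -30)
-19*(m(D(-4)) + 26) = -19*(-30 + 26) = -19*(-4) = 76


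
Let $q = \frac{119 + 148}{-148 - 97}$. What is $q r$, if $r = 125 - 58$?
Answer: $- \frac{17889}{245} \approx -73.016$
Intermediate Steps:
$r = 67$ ($r = 125 - 58 = 67$)
$q = - \frac{267}{245}$ ($q = \frac{267}{-245} = 267 \left(- \frac{1}{245}\right) = - \frac{267}{245} \approx -1.0898$)
$q r = \left(- \frac{267}{245}\right) 67 = - \frac{17889}{245}$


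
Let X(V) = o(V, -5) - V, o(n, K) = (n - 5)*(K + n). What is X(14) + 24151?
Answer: 24218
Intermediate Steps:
o(n, K) = (-5 + n)*(K + n)
X(V) = 25 + V² - 11*V (X(V) = (V² - 5*(-5) - 5*V - 5*V) - V = (V² + 25 - 5*V - 5*V) - V = (25 + V² - 10*V) - V = 25 + V² - 11*V)
X(14) + 24151 = (25 + 14² - 11*14) + 24151 = (25 + 196 - 154) + 24151 = 67 + 24151 = 24218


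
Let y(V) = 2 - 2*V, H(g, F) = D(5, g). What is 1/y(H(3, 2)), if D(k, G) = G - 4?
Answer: ¼ ≈ 0.25000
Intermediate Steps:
D(k, G) = -4 + G
H(g, F) = -4 + g
1/y(H(3, 2)) = 1/(2 - 2*(-4 + 3)) = 1/(2 - 2*(-1)) = 1/(2 + 2) = 1/4 = ¼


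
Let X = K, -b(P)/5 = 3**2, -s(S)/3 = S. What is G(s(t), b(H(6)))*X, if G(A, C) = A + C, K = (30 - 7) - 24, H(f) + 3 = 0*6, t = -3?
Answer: 36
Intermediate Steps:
s(S) = -3*S
H(f) = -3 (H(f) = -3 + 0*6 = -3 + 0 = -3)
b(P) = -45 (b(P) = -5*3**2 = -5*9 = -45)
K = -1 (K = 23 - 24 = -1)
X = -1
G(s(t), b(H(6)))*X = (-3*(-3) - 45)*(-1) = (9 - 45)*(-1) = -36*(-1) = 36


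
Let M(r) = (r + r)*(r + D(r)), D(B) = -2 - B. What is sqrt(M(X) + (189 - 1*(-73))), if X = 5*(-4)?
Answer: 3*sqrt(38) ≈ 18.493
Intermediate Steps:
X = -20
M(r) = -4*r (M(r) = (r + r)*(r + (-2 - r)) = (2*r)*(-2) = -4*r)
sqrt(M(X) + (189 - 1*(-73))) = sqrt(-4*(-20) + (189 - 1*(-73))) = sqrt(80 + (189 + 73)) = sqrt(80 + 262) = sqrt(342) = 3*sqrt(38)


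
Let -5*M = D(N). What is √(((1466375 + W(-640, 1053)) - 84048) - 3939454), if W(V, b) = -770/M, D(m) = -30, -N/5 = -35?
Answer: I*√23015298/3 ≈ 1599.1*I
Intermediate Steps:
N = 175 (N = -5*(-35) = 175)
M = 6 (M = -⅕*(-30) = 6)
W(V, b) = -385/3 (W(V, b) = -770/6 = -770*⅙ = -385/3)
√(((1466375 + W(-640, 1053)) - 84048) - 3939454) = √(((1466375 - 385/3) - 84048) - 3939454) = √((4398740/3 - 84048) - 3939454) = √(4146596/3 - 3939454) = √(-7671766/3) = I*√23015298/3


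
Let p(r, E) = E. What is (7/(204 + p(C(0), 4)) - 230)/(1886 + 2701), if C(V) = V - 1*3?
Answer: -47833/954096 ≈ -0.050134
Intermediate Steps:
C(V) = -3 + V (C(V) = V - 3 = -3 + V)
(7/(204 + p(C(0), 4)) - 230)/(1886 + 2701) = (7/(204 + 4) - 230)/(1886 + 2701) = (7/208 - 230)/4587 = ((1/208)*7 - 230)*(1/4587) = (7/208 - 230)*(1/4587) = -47833/208*1/4587 = -47833/954096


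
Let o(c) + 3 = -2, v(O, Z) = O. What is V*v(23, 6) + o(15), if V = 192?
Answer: 4411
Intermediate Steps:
o(c) = -5 (o(c) = -3 - 2 = -5)
V*v(23, 6) + o(15) = 192*23 - 5 = 4416 - 5 = 4411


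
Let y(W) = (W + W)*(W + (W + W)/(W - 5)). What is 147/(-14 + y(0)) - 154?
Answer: -329/2 ≈ -164.50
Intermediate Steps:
y(W) = 2*W*(W + 2*W/(-5 + W)) (y(W) = (2*W)*(W + (2*W)/(-5 + W)) = (2*W)*(W + 2*W/(-5 + W)) = 2*W*(W + 2*W/(-5 + W)))
147/(-14 + y(0)) - 154 = 147/(-14 + 2*0²*(-3 + 0)/(-5 + 0)) - 154 = 147/(-14 + 2*0*(-3)/(-5)) - 154 = 147/(-14 + 2*0*(-⅕)*(-3)) - 154 = 147/(-14 + 0) - 154 = 147/(-14) - 154 = 147*(-1/14) - 154 = -21/2 - 154 = -329/2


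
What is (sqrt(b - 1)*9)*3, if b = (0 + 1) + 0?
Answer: 0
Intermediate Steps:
b = 1 (b = 1 + 0 = 1)
(sqrt(b - 1)*9)*3 = (sqrt(1 - 1)*9)*3 = (sqrt(0)*9)*3 = (0*9)*3 = 0*3 = 0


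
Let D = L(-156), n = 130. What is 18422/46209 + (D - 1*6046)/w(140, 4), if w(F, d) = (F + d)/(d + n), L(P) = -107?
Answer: -2116486675/369672 ≈ -5725.3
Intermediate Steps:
D = -107
w(F, d) = (F + d)/(130 + d) (w(F, d) = (F + d)/(d + 130) = (F + d)/(130 + d))
18422/46209 + (D - 1*6046)/w(140, 4) = 18422/46209 + (-107 - 1*6046)/(((140 + 4)/(130 + 4))) = 18422*(1/46209) + (-107 - 6046)/((144/134)) = 18422/46209 - 6153/((1/134)*144) = 18422/46209 - 6153/72/67 = 18422/46209 - 6153*67/72 = 18422/46209 - 137417/24 = -2116486675/369672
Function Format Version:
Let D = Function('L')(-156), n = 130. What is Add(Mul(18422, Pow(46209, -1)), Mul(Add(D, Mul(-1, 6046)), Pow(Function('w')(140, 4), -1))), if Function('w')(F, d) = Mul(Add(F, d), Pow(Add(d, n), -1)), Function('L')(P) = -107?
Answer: Rational(-2116486675, 369672) ≈ -5725.3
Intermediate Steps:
D = -107
Function('w')(F, d) = Mul(Pow(Add(130, d), -1), Add(F, d)) (Function('w')(F, d) = Mul(Add(F, d), Pow(Add(d, 130), -1)) = Mul(Add(F, d), Pow(Add(130, d), -1)) = Mul(Pow(Add(130, d), -1), Add(F, d)))
Add(Mul(18422, Pow(46209, -1)), Mul(Add(D, Mul(-1, 6046)), Pow(Function('w')(140, 4), -1))) = Add(Mul(18422, Pow(46209, -1)), Mul(Add(-107, Mul(-1, 6046)), Pow(Mul(Pow(Add(130, 4), -1), Add(140, 4)), -1))) = Add(Mul(18422, Rational(1, 46209)), Mul(Add(-107, -6046), Pow(Mul(Pow(134, -1), 144), -1))) = Add(Rational(18422, 46209), Mul(-6153, Pow(Mul(Rational(1, 134), 144), -1))) = Add(Rational(18422, 46209), Mul(-6153, Pow(Rational(72, 67), -1))) = Add(Rational(18422, 46209), Mul(-6153, Rational(67, 72))) = Add(Rational(18422, 46209), Rational(-137417, 24)) = Rational(-2116486675, 369672)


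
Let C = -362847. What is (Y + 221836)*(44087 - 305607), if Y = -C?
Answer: -152906298160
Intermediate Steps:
Y = 362847 (Y = -1*(-362847) = 362847)
(Y + 221836)*(44087 - 305607) = (362847 + 221836)*(44087 - 305607) = 584683*(-261520) = -152906298160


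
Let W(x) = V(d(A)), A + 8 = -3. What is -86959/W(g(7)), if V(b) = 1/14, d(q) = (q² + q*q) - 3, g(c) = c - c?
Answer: -1217426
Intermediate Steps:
A = -11 (A = -8 - 3 = -11)
g(c) = 0
d(q) = -3 + 2*q² (d(q) = (q² + q²) - 3 = 2*q² - 3 = -3 + 2*q²)
V(b) = 1/14
W(x) = 1/14
-86959/W(g(7)) = -86959/1/14 = -86959*14 = -1217426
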